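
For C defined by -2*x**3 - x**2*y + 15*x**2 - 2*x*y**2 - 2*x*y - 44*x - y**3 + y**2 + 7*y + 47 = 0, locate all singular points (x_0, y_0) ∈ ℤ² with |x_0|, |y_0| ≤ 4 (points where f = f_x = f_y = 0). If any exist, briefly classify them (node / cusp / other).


Singular points: {(3, -2)}; classification: node.

Compute partial derivatives:
  f_x = -6*x**2 - 2*x*y + 30*x - 2*y**2 - 2*y - 44.
  f_y = -x**2 - 4*x*y - 2*x - 3*y**2 + 2*y + 7.
Scan x_0 ∈ {−4, ..., 4}. For each x_0, f_y(x_0, y) is a polynomial in y; find its integer roots y ∈ {−4, ..., 4}, then test f_x and f at those candidates.
  x = -4: f_y(-4, y) = -3*y**2 + 18*y - 1; no integer root y with |y| ≤ 4.
  x = -3: f_y(-3, y) = -3*y**2 + 14*y + 4; no integer root y with |y| ≤ 4.
  x = -2: f_y(-2, y) = -3*y**2 + 10*y + 7; no integer root y with |y| ≤ 4.
  x = -1: f_y(-1, y) = -3*y**2 + 6*y + 8; no integer root y with |y| ≤ 4.
  x = 0: f_y(0, y) = -3*y**2 + 2*y + 7; no integer root y with |y| ≤ 4.
  x = 1: f_y(1, y) = -3*y**2 - 2*y + 4; no integer root y with |y| ≤ 4.
  x = 2: f_y(2, y) = -3*y**2 - 6*y - 1; no integer root y with |y| ≤ 4.
  x = 3: f_y(3, y) = -3*y**2 - 10*y - 8; vanishes at y ∈ {-2}. (3, -2): f_x = 0, f = 0 — SINGULAR.
  x = 4: f_y(4, y) = -3*y**2 - 14*y - 17; no integer root y with |y| ≤ 4.
Only singular point on the grid: (3, -2).
Classify: substitute x = 3 + u, y = -2 + v and expand: f = -2*u**3 - u**2*v - u**2 - 2*u*v**2 - v**3 + v**2.
No constant or linear terms (consistent with a singular point). Quadratic part: -u**2 + v**2. Cubic part: -2*u**3 - u**2*v - 2*u*v**2 - v**3.
The quadratic part v**2 - u**2 = (v − u)(v + u) splits into two distinct linear factors, so there are two distinct tangent lines y − -2 = ±(x − 3) — this is a node (ordinary double point).
Classification: node.


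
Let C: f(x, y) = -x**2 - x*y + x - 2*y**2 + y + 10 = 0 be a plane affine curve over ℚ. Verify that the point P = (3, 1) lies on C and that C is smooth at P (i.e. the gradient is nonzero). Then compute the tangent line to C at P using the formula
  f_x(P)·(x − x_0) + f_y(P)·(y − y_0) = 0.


Tangent line at P: -6*x - 6*y + 24 = 0.

Step 1: f(3, 1) = 0, so P lies on C.
Step 2: partial derivatives
  f_x(x, y) = -2*x - y + 1, f_y(x, y) = -x - 4*y + 1.
  f_x(P) = -6, f_y(P) = -6 (gradient nonzero, so P is smooth).
Step 3: tangent line at P: -6·(x − 3) + -6·(y − 1) = 0.
Expanding: -6*x - 6*y + 24 = 0.


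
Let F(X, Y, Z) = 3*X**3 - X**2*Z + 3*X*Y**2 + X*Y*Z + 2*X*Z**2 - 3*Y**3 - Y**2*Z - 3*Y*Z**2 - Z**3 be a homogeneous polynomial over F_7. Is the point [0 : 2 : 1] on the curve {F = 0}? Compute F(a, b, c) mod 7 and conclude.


F(0,2,1) ≡ 0 (mod 7); P is on the curve.

Evaluate F(0, 2, 1) term-by-term (mod 7).
  3*X**3 ↦ 3·0·1·1 = 0
  -X**2*Z ↦ -1·0·1·1 = 0
  3*X*Y**2 ↦ 3·0·4·1 = 0
  X*Y*Z ↦ 1·0·2·1 = 0
  2*X*Z**2 ↦ 2·0·1·1 = 0
  -3*Y**3 ↦ -3·1·8·1 = -24
  -Y**2*Z ↦ -1·1·4·1 = -4
  -3*Y*Z**2 ↦ -3·1·2·1 = -6
  -Z**3 ↦ -1·1·1·1 = -1
Sum: F(0, 2, 1) = (0) + (0) + (0) + (0) + (0) + (-24) + (-4) + (-6) + (-1) = -35.
Reducing mod 7: -35 ≡ 0 (mod 7).
Since F(a, b, c) ≡ 0 (mod 7), P lies on the curve.


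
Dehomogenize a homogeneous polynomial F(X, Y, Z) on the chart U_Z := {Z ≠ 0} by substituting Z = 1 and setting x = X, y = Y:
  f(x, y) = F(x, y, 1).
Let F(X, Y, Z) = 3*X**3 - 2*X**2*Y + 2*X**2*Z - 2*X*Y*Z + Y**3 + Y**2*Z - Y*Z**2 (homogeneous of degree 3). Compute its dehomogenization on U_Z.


f(x, y) = 3*x**3 - 2*x**2*y + 2*x**2 - 2*x*y + y**3 + y**2 - y

On U_Z we set Z = 1. Each monomial c·X^i·Y^j·Z^k in F becomes c·x^i·y^j·1^k = c·x^i·y^j.
Substituting Z = 1: F(X, Y, 1) = 3*x**3 - 2*x**2*y + 2*x**2 - 2*x*y + y**3 + y**2 - y.
Note: deg(f) ≤ deg(F) = 3; strict inequality happens when F is divisible by Z (lost terms).


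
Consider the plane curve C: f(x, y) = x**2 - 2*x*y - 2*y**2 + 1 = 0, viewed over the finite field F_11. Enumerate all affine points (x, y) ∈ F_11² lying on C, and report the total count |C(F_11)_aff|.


Affine F_11-points: {(1, 3), (1, 7), (2, 2), (2, 7), (5, 3), (6, 8), (9, 4), (9, 9), (10, 4), (10, 8)}; count = 10.

For each of the 121 pairs (x, y) ∈ F_11², evaluate f(x, y) mod 11. Record the zeros.
  x = 0: [0↦1, 1↦10, 2↦4, 3↦5, 4↦2, 5↦6, 6↦6, 7↦2, 8↦5, 9↦4, 10↦10]  zeros at y ∈ ∅
  x = 1: [0↦2, 1↦9, 2↦1, 3↦0, 4↦6, 5↦8, 6↦6, 7↦0, 8↦1, 9↦9, 10↦2]  zeros at y ∈ {3, 7}
  x = 2: [0↦5, 1↦10, 2↦0, 3↦8, 4↦1, 5↦1, 6↦8, 7↦0, 8↦10, 9↦5, 10↦7]  zeros at y ∈ {2, 7}
  x = 3: [0↦10, 1↦2, 2↦1, 3↦7, 4↦9, 5↦7, 6↦1, 7↦2, 8↦10, 9↦3, 10↦3]  zeros at y ∈ ∅
  x = 4: [0↦6, 1↦7, 2↦4, 3↦8, 4↦8, 5↦4, 6↦7, 7↦6, 8↦1, 9↦3, 10↦1]  zeros at y ∈ ∅
  x = 5: [0↦4, 1↦3, 2↦9, 3↦0, 4↦9, 5↦3, 6↦4, 7↦1, 8↦5, 9↦5, 10↦1]  zeros at y ∈ {3}
  x = 6: [0↦4, 1↦1, 2↦5, 3↦5, 4↦1, 5↦4, 6↦3, 7↦9, 8↦0, 9↦9, 10↦3]  zeros at y ∈ {8}
  x = 7: [0↦6, 1↦1, 2↦3, 3↦1, 4↦6, 5↦7, 6↦4, 7↦8, 8↦8, 9↦4, 10↦7]  zeros at y ∈ ∅
  x = 8: [0↦10, 1↦3, 2↦3, 3↦10, 4↦2, 5↦1, 6↦7, 7↦9, 8↦7, 9↦1, 10↦2]  zeros at y ∈ ∅
  x = 9: [0↦5, 1↦7, 2↦5, 3↦10, 4↦0, 5↦8, 6↦1, 7↦1, 8↦8, 9↦0, 10↦10]  zeros at y ∈ {4, 9}
  x = 10: [0↦2, 1↦2, 2↦9, 3↦1, 4↦0, 5↦6, 6↦8, 7↦6, 8↦0, 9↦1, 10↦9]  zeros at y ∈ {4, 8}
Collecting zeros: affine points = {(1, 3), (1, 7), (2, 2), (2, 7), (5, 3), (6, 8), (9, 4), (9, 9), (10, 4), (10, 8)}.
Total count |C(F_11)_aff| = 10.


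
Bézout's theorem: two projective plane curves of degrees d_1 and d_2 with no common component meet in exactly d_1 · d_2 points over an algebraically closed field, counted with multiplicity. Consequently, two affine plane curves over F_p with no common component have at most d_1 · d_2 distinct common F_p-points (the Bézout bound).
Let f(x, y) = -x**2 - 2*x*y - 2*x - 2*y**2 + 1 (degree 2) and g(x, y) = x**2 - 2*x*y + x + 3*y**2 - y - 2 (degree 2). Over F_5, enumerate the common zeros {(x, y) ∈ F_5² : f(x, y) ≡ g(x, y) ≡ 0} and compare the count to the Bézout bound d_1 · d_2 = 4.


Common zeros: {(3, 4)}; count = 1; Bézout bound = 4.

deg(f) = 2, deg(g) = 2, so Bézout bound = 4.
Scan x ∈ F_5. For each x, list the y ∈ F_5 with f(x, y) ≡ 0 and those with g(x, y) ≡ 0 (mod 5); the common zeros in that column are the intersection.
  x = 0: f ≡ 0 at y ∈ ∅; g ≡ 0 at y ∈ {1}; common: ∅.
  x = 1: f ≡ 0 at y ∈ ∅; g ≡ 0 at y ∈ {0, 1}; common: ∅.
  x = 2: f ≡ 0 at y ∈ {4}; g ≡ 0 at y ∈ ∅; common: ∅.
  x = 3: f ≡ 0 at y ∈ {3, 4}; g ≡ 0 at y ∈ {0, 4}; common: {4}.
  x = 4: f ≡ 0 at y ∈ {3}; g ≡ 0 at y ∈ {4}; common: ∅.
Collecting: common zeros = {(3, 4)}, so the count is 1.
Comparison with the Bézout bound: 1 ≤ 4 = deg(f)·deg(g), as expected for curves with no common component (the affine F_5-count falls short of the bound because intersections may lie at infinity, over extension fields, or carry multiplicity).


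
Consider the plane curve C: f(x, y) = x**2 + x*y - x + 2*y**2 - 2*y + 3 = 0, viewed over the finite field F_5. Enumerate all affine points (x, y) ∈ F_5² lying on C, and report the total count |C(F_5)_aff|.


Affine F_5-points: {(0, 3), (2, 0), (3, 3), (3, 4), (4, 0), (4, 4)}; count = 6.

For each of the 25 pairs (x, y) ∈ F_5², evaluate f(x, y) mod 5. Record the zeros.
  x = 0: [0↦3, 1↦3, 2↦2, 3↦0, 4↦2]  zeros at y ∈ {3}
  x = 1: [0↦3, 1↦4, 2↦4, 3↦3, 4↦1]  zeros at y ∈ ∅
  x = 2: [0↦0, 1↦2, 2↦3, 3↦3, 4↦2]  zeros at y ∈ {0}
  x = 3: [0↦4, 1↦2, 2↦4, 3↦0, 4↦0]  zeros at y ∈ {3, 4}
  x = 4: [0↦0, 1↦4, 2↦2, 3↦4, 4↦0]  zeros at y ∈ {0, 4}
Collecting zeros: affine points = {(0, 3), (2, 0), (3, 3), (3, 4), (4, 0), (4, 4)}.
Total count |C(F_5)_aff| = 6.


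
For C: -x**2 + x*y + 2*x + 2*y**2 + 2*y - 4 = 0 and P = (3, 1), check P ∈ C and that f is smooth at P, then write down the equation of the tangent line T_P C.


Tangent line at P: -3*x + 9*y = 0.

Step 1: f(3, 1) = 0, so P lies on C.
Step 2: partial derivatives
  f_x(x, y) = -2*x + y + 2, f_y(x, y) = x + 4*y + 2.
  f_x(P) = -3, f_y(P) = 9 (gradient nonzero, so P is smooth).
Step 3: tangent line at P: -3·(x − 3) + 9·(y − 1) = 0.
Expanding: -3*x + 9*y = 0.


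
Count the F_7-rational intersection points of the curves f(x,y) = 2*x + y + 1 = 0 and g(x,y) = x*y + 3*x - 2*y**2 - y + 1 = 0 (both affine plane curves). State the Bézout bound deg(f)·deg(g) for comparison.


Common zeros: {(0, 6), (1, 4)}; count = 2; Bézout bound = 2.

deg(f) = 1, deg(g) = 2, so Bézout bound = 2.
Scan x ∈ F_7. For each x, list the y ∈ F_7 with f(x, y) ≡ 0 and those with g(x, y) ≡ 0 (mod 7); the common zeros in that column are the intersection.
  x = 0: f ≡ 0 at y ∈ {6}; g ≡ 0 at y ∈ {4, 6}; common: {6}.
  x = 1: f ≡ 0 at y ∈ {4}; g ≡ 0 at y ∈ {3, 4}; common: {4}.
  x = 2: f ≡ 0 at y ∈ {2}; g ≡ 0 at y ∈ {0, 4}; common: ∅.
  x = 3: f ≡ 0 at y ∈ {0}; g ≡ 0 at y ∈ {4}; common: ∅.
  x = 4: f ≡ 0 at y ∈ {5}; g ≡ 0 at y ∈ {1, 4}; common: ∅.
  x = 5: f ≡ 0 at y ∈ {3}; g ≡ 0 at y ∈ {4, 5}; common: ∅.
  x = 6: f ≡ 0 at y ∈ {1}; g ≡ 0 at y ∈ {2, 4}; common: ∅.
Collecting: common zeros = {(0, 6), (1, 4)}, so the count is 2.
Comparison with the Bézout bound: 2 ≤ 2 = deg(f)·deg(g), as expected for curves with no common component (the bound is attained).


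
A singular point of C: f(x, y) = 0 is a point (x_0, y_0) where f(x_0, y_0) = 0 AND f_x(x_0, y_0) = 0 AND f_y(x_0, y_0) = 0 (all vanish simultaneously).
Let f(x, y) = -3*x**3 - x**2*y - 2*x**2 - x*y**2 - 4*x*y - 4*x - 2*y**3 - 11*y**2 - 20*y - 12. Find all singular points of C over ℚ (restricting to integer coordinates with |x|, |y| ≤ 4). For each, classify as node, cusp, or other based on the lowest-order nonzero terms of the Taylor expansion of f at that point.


Singular points: {(0, -2)}; classification: cusp.

Compute partial derivatives:
  f_x = -9*x**2 - 2*x*y - 4*x - y**2 - 4*y - 4.
  f_y = -x**2 - 2*x*y - 4*x - 6*y**2 - 22*y - 20.
Scan x_0 ∈ {−4, ..., 4}. For each x_0, f_y(x_0, y) is a polynomial in y; find its integer roots y ∈ {−4, ..., 4}, then test f_x and f at those candidates.
  x = -4: f_y(-4, y) = -6*y**2 - 14*y - 20; no integer root y with |y| ≤ 4.
  x = -3: f_y(-3, y) = -6*y**2 - 16*y - 17; no integer root y with |y| ≤ 4.
  x = -2: f_y(-2, y) = -6*y**2 - 18*y - 16; no integer root y with |y| ≤ 4.
  x = -1: f_y(-1, y) = -6*y**2 - 20*y - 17; no integer root y with |y| ≤ 4.
  x = 0: f_y(0, y) = -6*y**2 - 22*y - 20; vanishes at y ∈ {-2}. (0, -2): f_x = 0, f = 0 — SINGULAR.
  x = 1: f_y(1, y) = -6*y**2 - 24*y - 25; no integer root y with |y| ≤ 4.
  x = 2: f_y(2, y) = -6*y**2 - 26*y - 32; no integer root y with |y| ≤ 4.
  x = 3: f_y(3, y) = -6*y**2 - 28*y - 41; no integer root y with |y| ≤ 4.
  x = 4: f_y(4, y) = -6*y**2 - 30*y - 52; no integer root y with |y| ≤ 4.
Only singular point on the grid: (0, -2).
Classify: substitute x = 0 + u, y = -2 + v and expand: f = -3*u**3 - u**2*v - u*v**2 - 2*v**3 + v**2.
No constant or linear terms (consistent with a singular point). Quadratic part: v**2. Cubic part: -3*u**3 - u**2*v - u*v**2 - 2*v**3.
The quadratic part v**2 is a perfect square, so there is a single (double) tangent line v = 0, i.e. y = -2. Restricting the cubic part to that line (v = 0) leaves -3*u**3 ≠ 0, so f is not divisible by v and the branch is v² ≈ 3*u**3 to lowest order — this is a cusp.
Classification: cusp.


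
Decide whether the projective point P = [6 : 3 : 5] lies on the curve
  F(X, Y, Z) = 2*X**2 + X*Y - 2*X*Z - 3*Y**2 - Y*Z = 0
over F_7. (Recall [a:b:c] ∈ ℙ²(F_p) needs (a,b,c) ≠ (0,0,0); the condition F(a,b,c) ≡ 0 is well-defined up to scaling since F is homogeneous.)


F(6,3,5) ≡ 2 (mod 7); P is NOT on the curve.

Evaluate F(6, 3, 5) term-by-term (mod 7).
  2*X**2 ↦ 2·36·1·1 = 72
  X*Y ↦ 1·6·3·1 = 18
  -2*X*Z ↦ -2·6·1·5 = -60
  -3*Y**2 ↦ -3·1·9·1 = -27
  -Y*Z ↦ -1·1·3·5 = -15
Sum: F(6, 3, 5) = (72) + (18) + (-60) + (-27) + (-15) = -12.
Reducing mod 7: -12 ≡ 2 (mod 7).
Since F(a, b, c) ≡ 2 ≠ 0 (mod 7), P does NOT lie on the curve.


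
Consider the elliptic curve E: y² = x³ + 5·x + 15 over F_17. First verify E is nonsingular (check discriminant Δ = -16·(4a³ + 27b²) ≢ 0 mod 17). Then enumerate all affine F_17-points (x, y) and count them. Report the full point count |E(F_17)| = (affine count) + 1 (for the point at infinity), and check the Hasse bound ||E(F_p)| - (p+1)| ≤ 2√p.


Affine points = {(0, 7), (0, 10), (1, 2), (1, 15), (2, 4), (2, 13), (7, 6), (7, 11), (12, 1), (12, 16), (13, 4), (13, 13), (16, 3), (16, 14)}; affine count = 14; |E(F_17)| = 15.

Discriminant check: Δ ∝ 4a³ + 27b² = 4·5³ + 27·15² = 4·125 + 27·225 ≡ 13 (mod 17). Nonzero ⇒ E is nonsingular.
For each x ∈ F_17, compute rhs = x³ + 5·x + 15 mod 17, then count y ∈ F_17 with y² ≡ rhs.
  x = 0: rhs = 15, matching y values: 7, 10 (2 points).
  x = 1: rhs = 4, matching y values: 2, 15 (2 points).
  x = 2: rhs = 16, matching y values: 4, 13 (2 points).
  x = 3: rhs = 6, matching y values: none (0 points).
  x = 4: rhs = 14, matching y values: none (0 points).
  x = 5: rhs = 12, matching y values: none (0 points).
  x = 6: rhs = 6, matching y values: none (0 points).
  x = 7: rhs = 2, matching y values: 6, 11 (2 points).
  x = 8: rhs = 6, matching y values: none (0 points).
  x = 9: rhs = 7, matching y values: none (0 points).
  x = 10: rhs = 11, matching y values: none (0 points).
  x = 11: rhs = 7, matching y values: none (0 points).
  x = 12: rhs = 1, matching y values: 1, 16 (2 points).
  x = 13: rhs = 16, matching y values: 4, 13 (2 points).
  x = 14: rhs = 7, matching y values: none (0 points).
  x = 15: rhs = 14, matching y values: none (0 points).
  x = 16: rhs = 9, matching y values: 3, 14 (2 points).
Total affine count: 14.
Full point count |E(F_17)| = 14 + 1 = 15.
Hasse bound: |15 − (17+1)| = |-3| = 3 ≤ 2√17 ≈ 8.2462 ✓.


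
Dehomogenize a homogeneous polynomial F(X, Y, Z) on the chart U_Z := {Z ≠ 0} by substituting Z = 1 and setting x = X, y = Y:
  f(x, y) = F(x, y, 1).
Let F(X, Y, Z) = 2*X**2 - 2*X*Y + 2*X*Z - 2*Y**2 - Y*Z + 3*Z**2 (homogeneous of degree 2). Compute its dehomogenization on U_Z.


f(x, y) = 2*x**2 - 2*x*y + 2*x - 2*y**2 - y + 3

On U_Z we set Z = 1. Each monomial c·X^i·Y^j·Z^k in F becomes c·x^i·y^j·1^k = c·x^i·y^j.
Substituting Z = 1: F(X, Y, 1) = 2*x**2 - 2*x*y + 2*x - 2*y**2 - y + 3.
Note: deg(f) ≤ deg(F) = 2; strict inequality happens when F is divisible by Z (lost terms).


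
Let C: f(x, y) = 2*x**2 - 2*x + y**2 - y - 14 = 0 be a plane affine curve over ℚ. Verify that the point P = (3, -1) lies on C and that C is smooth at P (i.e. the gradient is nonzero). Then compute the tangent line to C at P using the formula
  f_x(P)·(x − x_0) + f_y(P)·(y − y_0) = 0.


Tangent line at P: 10*x - 3*y - 33 = 0.

Step 1: f(3, -1) = 0, so P lies on C.
Step 2: partial derivatives
  f_x(x, y) = 4*x - 2, f_y(x, y) = 2*y - 1.
  f_x(P) = 10, f_y(P) = -3 (gradient nonzero, so P is smooth).
Step 3: tangent line at P: 10·(x − 3) + -3·(y − -1) = 0.
Expanding: 10*x - 3*y - 33 = 0.


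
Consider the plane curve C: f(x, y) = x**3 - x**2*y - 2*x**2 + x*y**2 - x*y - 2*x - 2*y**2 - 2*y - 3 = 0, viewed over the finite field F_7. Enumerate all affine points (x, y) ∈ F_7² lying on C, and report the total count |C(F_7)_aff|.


Affine F_7-points: {(0, 1), (0, 5), (2, 0), (3, 0), (4, 0), (4, 4), (5, 3)}; count = 7.

For each of the 49 pairs (x, y) ∈ F_7², evaluate f(x, y) mod 7. Record the zeros.
  x = 0: [0↦4, 1↦0, 2↦6, 3↦1, 4↦6, 5↦0, 6↦4]  zeros at y ∈ {1, 5}
  x = 1: [0↦1, 1↦3, 2↦3, 3↦1, 4↦4, 5↦5, 6↦4]  zeros at y ∈ ∅
  x = 2: [0↦0, 1↦6, 2↦5, 3↦4, 4↦3, 5↦2, 6↦1]  zeros at y ∈ {0}
  x = 3: [0↦0, 1↦1, 2↦4, 3↦2, 4↦2, 5↦4, 6↦1]  zeros at y ∈ {0}
  x = 4: [0↦0, 1↦1, 2↦6, 3↦1, 4↦0, 5↦3, 6↦3]  zeros at y ∈ {0, 4}
  x = 5: [0↦6, 1↦5, 2↦3, 3↦0, 4↦3, 5↦5, 6↦6]  zeros at y ∈ {3}
  x = 6: [0↦3, 1↦5, 2↦1, 3↦5, 4↦3, 5↦2, 6↦2]  zeros at y ∈ ∅
Collecting zeros: affine points = {(0, 1), (0, 5), (2, 0), (3, 0), (4, 0), (4, 4), (5, 3)}.
Total count |C(F_7)_aff| = 7.


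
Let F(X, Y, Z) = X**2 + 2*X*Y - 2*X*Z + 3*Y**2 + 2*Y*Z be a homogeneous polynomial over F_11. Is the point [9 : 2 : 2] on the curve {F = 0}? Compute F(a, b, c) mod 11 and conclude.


F(9,2,2) ≡ 2 (mod 11); P is NOT on the curve.

Evaluate F(9, 2, 2) term-by-term (mod 11).
  X**2 ↦ 1·81·1·1 = 81
  2*X*Y ↦ 2·9·2·1 = 36
  -2*X*Z ↦ -2·9·1·2 = -36
  3*Y**2 ↦ 3·1·4·1 = 12
  2*Y*Z ↦ 2·1·2·2 = 8
Sum: F(9, 2, 2) = (81) + (36) + (-36) + (12) + (8) = 101.
Reducing mod 11: 101 ≡ 2 (mod 11).
Since F(a, b, c) ≡ 2 ≠ 0 (mod 11), P does NOT lie on the curve.


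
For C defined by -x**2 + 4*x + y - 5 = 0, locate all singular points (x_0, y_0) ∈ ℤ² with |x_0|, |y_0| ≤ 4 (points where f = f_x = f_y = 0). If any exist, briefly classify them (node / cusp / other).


No singular points in the scanned grid; C is smooth there.

Compute partial derivatives:
  f_x = 4 - 2*x.
  f_y = 1.
f_y = 1 is a nonzero constant, so f_y never vanishes: no point (x, y) can satisfy f = f_x = f_y = 0. In particular no (x, y) ∈ {−4, ..., 4}² is singular; the curve is smooth.


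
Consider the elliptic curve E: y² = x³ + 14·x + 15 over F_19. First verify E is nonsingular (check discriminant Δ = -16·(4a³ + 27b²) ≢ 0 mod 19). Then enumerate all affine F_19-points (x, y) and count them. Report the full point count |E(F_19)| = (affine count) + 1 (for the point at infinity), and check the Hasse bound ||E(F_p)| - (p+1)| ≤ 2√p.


Affine points = {(1, 7), (1, 12), (5, 1), (5, 18), (6, 7), (6, 12), (7, 0), (12, 7), (12, 12), (13, 0), (15, 3), (15, 16), (17, 6), (17, 13), (18, 0)}; affine count = 15; |E(F_19)| = 16.

Discriminant check: Δ ∝ 4a³ + 27b² = 4·14³ + 27·15² = 4·2744 + 27·225 ≡ 8 (mod 19). Nonzero ⇒ E is nonsingular.
For each x ∈ F_19, compute rhs = x³ + 14·x + 15 mod 19, then count y ∈ F_19 with y² ≡ rhs.
  x = 0: rhs = 15, matching y values: none (0 points).
  x = 1: rhs = 11, matching y values: 7, 12 (2 points).
  x = 2: rhs = 13, matching y values: none (0 points).
  x = 3: rhs = 8, matching y values: none (0 points).
  x = 4: rhs = 2, matching y values: none (0 points).
  x = 5: rhs = 1, matching y values: 1, 18 (2 points).
  x = 6: rhs = 11, matching y values: 7, 12 (2 points).
  x = 7: rhs = 0, matching y values: 0 (1 points).
  x = 8: rhs = 12, matching y values: none (0 points).
  x = 9: rhs = 15, matching y values: none (0 points).
  x = 10: rhs = 15, matching y values: none (0 points).
  x = 11: rhs = 18, matching y values: none (0 points).
  x = 12: rhs = 11, matching y values: 7, 12 (2 points).
  x = 13: rhs = 0, matching y values: 0 (1 points).
  x = 14: rhs = 10, matching y values: none (0 points).
  x = 15: rhs = 9, matching y values: 3, 16 (2 points).
  x = 16: rhs = 3, matching y values: none (0 points).
  x = 17: rhs = 17, matching y values: 6, 13 (2 points).
  x = 18: rhs = 0, matching y values: 0 (1 points).
Total affine count: 15.
Full point count |E(F_19)| = 15 + 1 = 16.
Hasse bound: |16 − (19+1)| = |-4| = 4 ≤ 2√19 ≈ 8.7178 ✓.


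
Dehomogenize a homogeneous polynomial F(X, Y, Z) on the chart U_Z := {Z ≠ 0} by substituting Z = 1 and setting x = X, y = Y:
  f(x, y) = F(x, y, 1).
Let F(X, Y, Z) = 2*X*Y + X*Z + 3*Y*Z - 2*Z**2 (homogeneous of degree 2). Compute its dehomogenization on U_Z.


f(x, y) = 2*x*y + x + 3*y - 2

On U_Z we set Z = 1. Each monomial c·X^i·Y^j·Z^k in F becomes c·x^i·y^j·1^k = c·x^i·y^j.
Substituting Z = 1: F(X, Y, 1) = 2*x*y + x + 3*y - 2.
Note: deg(f) ≤ deg(F) = 2; strict inequality happens when F is divisible by Z (lost terms).


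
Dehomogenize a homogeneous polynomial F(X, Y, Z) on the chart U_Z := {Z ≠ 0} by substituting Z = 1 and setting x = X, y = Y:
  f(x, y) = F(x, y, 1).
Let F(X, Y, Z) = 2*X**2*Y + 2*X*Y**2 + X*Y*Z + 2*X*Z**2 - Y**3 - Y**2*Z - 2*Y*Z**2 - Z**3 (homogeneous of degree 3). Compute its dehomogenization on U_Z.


f(x, y) = 2*x**2*y + 2*x*y**2 + x*y + 2*x - y**3 - y**2 - 2*y - 1

On U_Z we set Z = 1. Each monomial c·X^i·Y^j·Z^k in F becomes c·x^i·y^j·1^k = c·x^i·y^j.
Substituting Z = 1: F(X, Y, 1) = 2*x**2*y + 2*x*y**2 + x*y + 2*x - y**3 - y**2 - 2*y - 1.
Note: deg(f) ≤ deg(F) = 3; strict inequality happens when F is divisible by Z (lost terms).


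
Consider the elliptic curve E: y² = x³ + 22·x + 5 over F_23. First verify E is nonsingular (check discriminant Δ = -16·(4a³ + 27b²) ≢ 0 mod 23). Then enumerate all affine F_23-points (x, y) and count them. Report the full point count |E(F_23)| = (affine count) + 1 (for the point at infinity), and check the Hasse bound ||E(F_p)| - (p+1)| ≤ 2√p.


Affine points = {(3, 11), (3, 12), (6, 10), (6, 13), (8, 7), (8, 16), (9, 9), (9, 14), (10, 11), (10, 12), (13, 2), (13, 21), (17, 5), (17, 18), (18, 0), (20, 2), (20, 21)}; affine count = 17; |E(F_23)| = 18.

Discriminant check: Δ ∝ 4a³ + 27b² = 4·22³ + 27·5² = 4·10648 + 27·25 ≡ 4 (mod 23). Nonzero ⇒ E is nonsingular.
For each x ∈ F_23, compute rhs = x³ + 22·x + 5 mod 23, then count y ∈ F_23 with y² ≡ rhs.
  x = 0: rhs = 5, matching y values: none (0 points).
  x = 1: rhs = 5, matching y values: none (0 points).
  x = 2: rhs = 11, matching y values: none (0 points).
  x = 3: rhs = 6, matching y values: 11, 12 (2 points).
  x = 4: rhs = 19, matching y values: none (0 points).
  x = 5: rhs = 10, matching y values: none (0 points).
  x = 6: rhs = 8, matching y values: 10, 13 (2 points).
  x = 7: rhs = 19, matching y values: none (0 points).
  x = 8: rhs = 3, matching y values: 7, 16 (2 points).
  x = 9: rhs = 12, matching y values: 9, 14 (2 points).
  x = 10: rhs = 6, matching y values: 11, 12 (2 points).
  x = 11: rhs = 14, matching y values: none (0 points).
  x = 12: rhs = 19, matching y values: none (0 points).
  x = 13: rhs = 4, matching y values: 2, 21 (2 points).
  x = 14: rhs = 21, matching y values: none (0 points).
  x = 15: rhs = 7, matching y values: none (0 points).
  x = 16: rhs = 14, matching y values: none (0 points).
  x = 17: rhs = 2, matching y values: 5, 18 (2 points).
  x = 18: rhs = 0, matching y values: 0 (1 points).
  x = 19: rhs = 14, matching y values: none (0 points).
  x = 20: rhs = 4, matching y values: 2, 21 (2 points).
  x = 21: rhs = 22, matching y values: none (0 points).
  x = 22: rhs = 5, matching y values: none (0 points).
Total affine count: 17.
Full point count |E(F_23)| = 17 + 1 = 18.
Hasse bound: |18 − (23+1)| = |-6| = 6 ≤ 2√23 ≈ 9.5917 ✓.


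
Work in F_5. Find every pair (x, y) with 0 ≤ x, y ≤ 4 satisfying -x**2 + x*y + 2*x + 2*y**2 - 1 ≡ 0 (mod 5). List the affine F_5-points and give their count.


Affine F_5-points: {(1, 0), (1, 2), (3, 2), (3, 4)}; count = 4.

For each of the 25 pairs (x, y) ∈ F_5², evaluate f(x, y) mod 5. Record the zeros.
  x = 0: [0↦4, 1↦1, 2↦2, 3↦2, 4↦1]  zeros at y ∈ ∅
  x = 1: [0↦0, 1↦3, 2↦0, 3↦1, 4↦1]  zeros at y ∈ {0, 2}
  x = 2: [0↦4, 1↦3, 2↦1, 3↦3, 4↦4]  zeros at y ∈ ∅
  x = 3: [0↦1, 1↦1, 2↦0, 3↦3, 4↦0]  zeros at y ∈ {2, 4}
  x = 4: [0↦1, 1↦2, 2↦2, 3↦1, 4↦4]  zeros at y ∈ ∅
Collecting zeros: affine points = {(1, 0), (1, 2), (3, 2), (3, 4)}.
Total count |C(F_5)_aff| = 4.


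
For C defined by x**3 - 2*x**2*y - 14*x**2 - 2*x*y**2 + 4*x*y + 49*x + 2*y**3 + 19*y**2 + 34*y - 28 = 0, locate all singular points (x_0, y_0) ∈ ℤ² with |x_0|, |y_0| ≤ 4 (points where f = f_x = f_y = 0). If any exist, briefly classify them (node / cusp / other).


Singular points: {(3, -2)}; classification: node.

Compute partial derivatives:
  f_x = 3*x**2 - 4*x*y - 28*x - 2*y**2 + 4*y + 49.
  f_y = -2*x**2 - 4*x*y + 4*x + 6*y**2 + 38*y + 34.
Scan x_0 ∈ {−4, ..., 4}. For each x_0, f_y(x_0, y) is a polynomial in y; find its integer roots y ∈ {−4, ..., 4}, then test f_x and f at those candidates.
  x = -4: f_y(-4, y) = 6*y**2 + 54*y - 14; no integer root y with |y| ≤ 4.
  x = -3: f_y(-3, y) = 6*y**2 + 50*y + 4; no integer root y with |y| ≤ 4.
  x = -2: f_y(-2, y) = 6*y**2 + 46*y + 18; no integer root y with |y| ≤ 4.
  x = -1: f_y(-1, y) = 6*y**2 + 42*y + 28; no integer root y with |y| ≤ 4.
  x = 0: f_y(0, y) = 6*y**2 + 38*y + 34; no integer root y with |y| ≤ 4.
  x = 1: f_y(1, y) = 6*y**2 + 34*y + 36; no integer root y with |y| ≤ 4.
  x = 2: f_y(2, y) = 6*y**2 + 30*y + 34; no integer root y with |y| ≤ 4.
  x = 3: f_y(3, y) = 6*y**2 + 26*y + 28; vanishes at y ∈ {-2}. (3, -2): f_x = 0, f = 0 — SINGULAR.
  x = 4: f_y(4, y) = 6*y**2 + 22*y + 18; no integer root y with |y| ≤ 4.
Only singular point on the grid: (3, -2).
Classify: substitute x = 3 + u, y = -2 + v and expand: f = u**3 - 2*u**2*v - u**2 - 2*u*v**2 + 2*v**3 + v**2.
No constant or linear terms (consistent with a singular point). Quadratic part: -u**2 + v**2. Cubic part: u**3 - 2*u**2*v - 2*u*v**2 + 2*v**3.
The quadratic part v**2 - u**2 = (v − u)(v + u) splits into two distinct linear factors, so there are two distinct tangent lines y − -2 = ±(x − 3) — this is a node (ordinary double point).
Classification: node.


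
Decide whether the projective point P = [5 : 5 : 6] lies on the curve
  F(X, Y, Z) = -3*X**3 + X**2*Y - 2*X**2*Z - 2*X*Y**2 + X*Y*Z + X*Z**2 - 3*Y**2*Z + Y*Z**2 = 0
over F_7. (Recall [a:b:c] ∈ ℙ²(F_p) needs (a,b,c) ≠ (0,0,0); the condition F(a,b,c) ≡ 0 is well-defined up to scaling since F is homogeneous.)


F(5,5,6) ≡ 2 (mod 7); P is NOT on the curve.

Evaluate F(5, 5, 6) term-by-term (mod 7).
  -3*X**3 ↦ -3·125·1·1 = -375
  X**2*Y ↦ 1·25·5·1 = 125
  -2*X**2*Z ↦ -2·25·1·6 = -300
  -2*X*Y**2 ↦ -2·5·25·1 = -250
  X*Y*Z ↦ 1·5·5·6 = 150
  X*Z**2 ↦ 1·5·1·36 = 180
  -3*Y**2*Z ↦ -3·1·25·6 = -450
  Y*Z**2 ↦ 1·1·5·36 = 180
Sum: F(5, 5, 6) = (-375) + (125) + (-300) + (-250) + (150) + (180) + (-450) + (180) = -740.
Reducing mod 7: -740 ≡ 2 (mod 7).
Since F(a, b, c) ≡ 2 ≠ 0 (mod 7), P does NOT lie on the curve.


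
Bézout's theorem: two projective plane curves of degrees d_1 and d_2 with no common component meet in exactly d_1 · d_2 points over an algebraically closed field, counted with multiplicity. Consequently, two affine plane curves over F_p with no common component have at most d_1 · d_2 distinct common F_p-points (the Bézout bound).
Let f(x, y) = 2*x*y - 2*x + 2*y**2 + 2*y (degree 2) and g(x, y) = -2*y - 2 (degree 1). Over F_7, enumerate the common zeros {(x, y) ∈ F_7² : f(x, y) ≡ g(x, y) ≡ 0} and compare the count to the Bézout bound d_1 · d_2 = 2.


Common zeros: {(0, 6)}; count = 1; Bézout bound = 2.

deg(f) = 2, deg(g) = 1, so Bézout bound = 2.
Scan x ∈ F_7. For each x, list the y ∈ F_7 with f(x, y) ≡ 0 and those with g(x, y) ≡ 0 (mod 7); the common zeros in that column are the intersection.
  x = 0: f ≡ 0 at y ∈ {0, 6}; g ≡ 0 at y ∈ {6}; common: {6}.
  x = 1: f ≡ 0 at y ∈ {2, 3}; g ≡ 0 at y ∈ {6}; common: ∅.
  x = 2: f ≡ 0 at y ∈ ∅; g ≡ 0 at y ∈ {6}; common: ∅.
  x = 3: f ≡ 0 at y ∈ {5}; g ≡ 0 at y ∈ {6}; common: ∅.
  x = 4: f ≡ 0 at y ∈ ∅; g ≡ 0 at y ∈ {6}; common: ∅.
  x = 5: f ≡ 0 at y ∈ {4}; g ≡ 0 at y ∈ {6}; common: ∅.
  x = 6: f ≡ 0 at y ∈ ∅; g ≡ 0 at y ∈ {6}; common: ∅.
Collecting: common zeros = {(0, 6)}, so the count is 1.
Comparison with the Bézout bound: 1 ≤ 2 = deg(f)·deg(g), as expected for curves with no common component (the affine F_7-count falls short of the bound because intersections may lie at infinity, over extension fields, or carry multiplicity).


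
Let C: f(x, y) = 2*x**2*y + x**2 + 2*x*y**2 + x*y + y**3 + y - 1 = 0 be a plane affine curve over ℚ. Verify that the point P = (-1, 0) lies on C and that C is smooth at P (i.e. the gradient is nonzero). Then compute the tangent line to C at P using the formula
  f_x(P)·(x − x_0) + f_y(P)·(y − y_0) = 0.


Tangent line at P: -2*x + 2*y - 2 = 0.

Step 1: f(-1, 0) = 0, so P lies on C.
Step 2: partial derivatives
  f_x(x, y) = 4*x*y + 2*x + 2*y**2 + y, f_y(x, y) = 2*x**2 + 4*x*y + x + 3*y**2 + 1.
  f_x(P) = -2, f_y(P) = 2 (gradient nonzero, so P is smooth).
Step 3: tangent line at P: -2·(x − -1) + 2·(y − 0) = 0.
Expanding: -2*x + 2*y - 2 = 0.


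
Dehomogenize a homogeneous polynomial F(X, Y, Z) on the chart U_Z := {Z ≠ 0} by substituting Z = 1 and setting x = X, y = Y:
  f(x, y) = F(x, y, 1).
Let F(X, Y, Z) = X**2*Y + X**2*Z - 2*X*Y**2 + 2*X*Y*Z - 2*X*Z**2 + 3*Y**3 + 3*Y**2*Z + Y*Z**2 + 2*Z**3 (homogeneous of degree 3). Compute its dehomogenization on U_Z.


f(x, y) = x**2*y + x**2 - 2*x*y**2 + 2*x*y - 2*x + 3*y**3 + 3*y**2 + y + 2

On U_Z we set Z = 1. Each monomial c·X^i·Y^j·Z^k in F becomes c·x^i·y^j·1^k = c·x^i·y^j.
Substituting Z = 1: F(X, Y, 1) = x**2*y + x**2 - 2*x*y**2 + 2*x*y - 2*x + 3*y**3 + 3*y**2 + y + 2.
Note: deg(f) ≤ deg(F) = 3; strict inequality happens when F is divisible by Z (lost terms).


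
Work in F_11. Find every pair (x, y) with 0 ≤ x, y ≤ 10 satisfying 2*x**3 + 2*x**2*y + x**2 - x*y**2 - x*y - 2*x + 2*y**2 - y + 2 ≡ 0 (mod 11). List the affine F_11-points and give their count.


Affine F_11-points: {(2, 3), (3, 4), (3, 10), (5, 1), (5, 10), (6, 2), (6, 6), (9, 7), (9, 10), (10, 5), (10, 9)}; count = 11.

For each of the 121 pairs (x, y) ∈ F_11², evaluate f(x, y) mod 11. Record the zeros.
  x = 0: [0↦2, 1↦3, 2↦8, 3↦6, 4↦8, 5↦3, 6↦2, 7↦5, 8↦1, 9↦1, 10↦5]  zeros at y ∈ ∅
  x = 1: [0↦3, 1↦4, 2↦7, 3↦1, 4↦8, 5↦6, 6↦6, 7↦8, 8↦1, 9↦7, 10↦4]  zeros at y ∈ ∅
  x = 2: [0↦7, 1↦1, 2↦6, 3↦0, 4↦5, 5↦10, 6↦4, 7↦9, 8↦3, 9↦8, 10↦2]  zeros at y ∈ {3}
  x = 3: [0↦4, 1↦6, 2↦6, 3↦4, 4↦0, 5↦5, 6↦8, 7↦9, 8↦8, 9↦5, 10↦0]  zeros at y ∈ {4, 10}
  x = 4: [0↦6, 1↦9, 2↦8, 3↦3, 4↦5, 5↦3, 6↦8, 7↦9, 8↦6, 9↦10, 10↦10]  zeros at y ∈ ∅
  x = 5: [0↦3, 1↦0, 2↦2, 3↦9, 4↦10, 5↦5, 6↦5, 7↦10, 8↦9, 9↦2, 10↦0]  zeros at y ∈ {1, 10}
  x = 6: [0↦7, 1↦2, 2↦0, 3↦1, 4↦5, 5↦1, 6↦0, 7↦2, 8↦7, 9↦4, 10↦4]  zeros at y ∈ {2, 6}
  x = 7: [0↦8, 1↦5, 2↦3, 3↦2, 4↦2, 5↦3, 6↦5, 7↦8, 8↦1, 9↦6, 10↦1]  zeros at y ∈ ∅
  x = 8: [0↦7, 1↦10, 2↦1, 3↦2, 4↦2, 5↦1, 6↦10, 7↦7, 8↦3, 9↦9, 10↦3]  zeros at y ∈ ∅
  x = 9: [0↦5, 1↦7, 2↦6, 3↦2, 4↦6, 5↦7, 6↦5, 7↦0, 8↦3, 9↦3, 10↦0]  zeros at y ∈ {7, 10}
  x = 10: [0↦3, 1↦8, 2↦8, 3↦3, 4↦4, 5↦0, 6↦2, 7↦10, 8↦2, 9↦0, 10↦4]  zeros at y ∈ {5, 9}
Collecting zeros: affine points = {(2, 3), (3, 4), (3, 10), (5, 1), (5, 10), (6, 2), (6, 6), (9, 7), (9, 10), (10, 5), (10, 9)}.
Total count |C(F_11)_aff| = 11.


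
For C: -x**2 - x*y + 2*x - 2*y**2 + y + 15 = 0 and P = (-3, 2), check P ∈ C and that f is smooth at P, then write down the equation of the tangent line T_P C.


Tangent line at P: 6*x - 4*y + 26 = 0.

Step 1: f(-3, 2) = 0, so P lies on C.
Step 2: partial derivatives
  f_x(x, y) = -2*x - y + 2, f_y(x, y) = -x - 4*y + 1.
  f_x(P) = 6, f_y(P) = -4 (gradient nonzero, so P is smooth).
Step 3: tangent line at P: 6·(x − -3) + -4·(y − 2) = 0.
Expanding: 6*x - 4*y + 26 = 0.


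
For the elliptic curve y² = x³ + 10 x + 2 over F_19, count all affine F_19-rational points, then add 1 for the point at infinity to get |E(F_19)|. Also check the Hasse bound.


Affine points = {(2, 7), (2, 12), (4, 7), (4, 12), (5, 5), (5, 14), (7, 4), (7, 15), (8, 9), (8, 10), (9, 2), (9, 17), (10, 0), (12, 8), (12, 11), (13, 7), (13, 12), (14, 6), (14, 13)}; affine count = 19; |E(F_19)| = 20.

Discriminant check: Δ ∝ 4a³ + 27b² = 4·10³ + 27·2² = 4·1000 + 27·4 ≡ 4 (mod 19). Nonzero ⇒ E is nonsingular.
For each x ∈ F_19, compute rhs = x³ + 10·x + 2 mod 19, then count y ∈ F_19 with y² ≡ rhs.
  x = 0: rhs = 2, matching y values: none (0 points).
  x = 1: rhs = 13, matching y values: none (0 points).
  x = 2: rhs = 11, matching y values: 7, 12 (2 points).
  x = 3: rhs = 2, matching y values: none (0 points).
  x = 4: rhs = 11, matching y values: 7, 12 (2 points).
  x = 5: rhs = 6, matching y values: 5, 14 (2 points).
  x = 6: rhs = 12, matching y values: none (0 points).
  x = 7: rhs = 16, matching y values: 4, 15 (2 points).
  x = 8: rhs = 5, matching y values: 9, 10 (2 points).
  x = 9: rhs = 4, matching y values: 2, 17 (2 points).
  x = 10: rhs = 0, matching y values: 0 (1 points).
  x = 11: rhs = 18, matching y values: none (0 points).
  x = 12: rhs = 7, matching y values: 8, 11 (2 points).
  x = 13: rhs = 11, matching y values: 7, 12 (2 points).
  x = 14: rhs = 17, matching y values: 6, 13 (2 points).
  x = 15: rhs = 12, matching y values: none (0 points).
  x = 16: rhs = 2, matching y values: none (0 points).
  x = 17: rhs = 12, matching y values: none (0 points).
  x = 18: rhs = 10, matching y values: none (0 points).
Total affine count: 19.
Full point count |E(F_19)| = 19 + 1 = 20.
Hasse bound: |20 − (19+1)| = |0| = 0 ≤ 2√19 ≈ 8.7178 ✓.


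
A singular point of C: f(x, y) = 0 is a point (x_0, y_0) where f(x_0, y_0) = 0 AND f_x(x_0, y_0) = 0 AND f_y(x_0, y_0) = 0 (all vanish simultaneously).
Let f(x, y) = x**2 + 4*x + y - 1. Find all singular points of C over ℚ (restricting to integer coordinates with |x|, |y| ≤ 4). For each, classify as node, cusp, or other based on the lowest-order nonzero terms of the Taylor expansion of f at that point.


No singular points in the scanned grid; C is smooth there.

Compute partial derivatives:
  f_x = 2*x + 4.
  f_y = 1.
f_y = 1 is a nonzero constant, so f_y never vanishes: no point (x, y) can satisfy f = f_x = f_y = 0. In particular no (x, y) ∈ {−4, ..., 4}² is singular; the curve is smooth.


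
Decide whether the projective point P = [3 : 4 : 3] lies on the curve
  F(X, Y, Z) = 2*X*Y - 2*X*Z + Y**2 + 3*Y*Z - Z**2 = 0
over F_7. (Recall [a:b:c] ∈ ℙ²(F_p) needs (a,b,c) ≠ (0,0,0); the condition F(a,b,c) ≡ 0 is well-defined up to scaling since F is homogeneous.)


F(3,4,3) ≡ 0 (mod 7); P is on the curve.

Evaluate F(3, 4, 3) term-by-term (mod 7).
  2*X*Y ↦ 2·3·4·1 = 24
  -2*X*Z ↦ -2·3·1·3 = -18
  Y**2 ↦ 1·1·16·1 = 16
  3*Y*Z ↦ 3·1·4·3 = 36
  -Z**2 ↦ -1·1·1·9 = -9
Sum: F(3, 4, 3) = (24) + (-18) + (16) + (36) + (-9) = 49.
Reducing mod 7: 49 ≡ 0 (mod 7).
Since F(a, b, c) ≡ 0 (mod 7), P lies on the curve.


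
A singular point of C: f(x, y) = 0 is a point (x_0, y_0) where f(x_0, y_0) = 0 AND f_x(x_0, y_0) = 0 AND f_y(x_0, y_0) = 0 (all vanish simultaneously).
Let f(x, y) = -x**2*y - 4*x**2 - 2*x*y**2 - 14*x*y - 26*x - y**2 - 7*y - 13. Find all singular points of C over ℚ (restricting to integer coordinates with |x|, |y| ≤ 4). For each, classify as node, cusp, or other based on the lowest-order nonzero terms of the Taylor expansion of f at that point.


Singular points: {(-1, -3)}; classification: node.

Compute partial derivatives:
  f_x = -2*x*y - 8*x - 2*y**2 - 14*y - 26.
  f_y = -x**2 - 4*x*y - 14*x - 2*y - 7.
Scan x_0 ∈ {−4, ..., 4}. For each x_0, f_y(x_0, y) is a polynomial in y; find its integer roots y ∈ {−4, ..., 4}, then test f_x and f at those candidates.
  x = -4: f_y(-4, y) = 14*y + 33; no integer root y with |y| ≤ 4.
  x = -3: f_y(-3, y) = 10*y + 26; no integer root y with |y| ≤ 4.
  x = -2: f_y(-2, y) = 6*y + 17; no integer root y with |y| ≤ 4.
  x = -1: f_y(-1, y) = 2*y + 6; vanishes at y ∈ {-3}. (-1, -3): f_x = 0, f = 0 — SINGULAR.
  x = 0: f_y(0, y) = -2*y - 7; no integer root y with |y| ≤ 4.
  x = 1: f_y(1, y) = -6*y - 22; no integer root y with |y| ≤ 4.
  x = 2: f_y(2, y) = -10*y - 39; no integer root y with |y| ≤ 4.
  x = 3: f_y(3, y) = -14*y - 58; no integer root y with |y| ≤ 4.
  x = 4: f_y(4, y) = -18*y - 79; no integer root y with |y| ≤ 4.
Only singular point on the grid: (-1, -3).
Classify: substitute x = -1 + u, y = -3 + v and expand: f = -u**2*v - u**2 - 2*u*v**2 + v**2.
No constant or linear terms (consistent with a singular point). Quadratic part: -u**2 + v**2. Cubic part: -u**2*v - 2*u*v**2.
The quadratic part v**2 - u**2 = (v − u)(v + u) splits into two distinct linear factors, so there are two distinct tangent lines y − -3 = ±(x − -1) — this is a node (ordinary double point).
Classification: node.


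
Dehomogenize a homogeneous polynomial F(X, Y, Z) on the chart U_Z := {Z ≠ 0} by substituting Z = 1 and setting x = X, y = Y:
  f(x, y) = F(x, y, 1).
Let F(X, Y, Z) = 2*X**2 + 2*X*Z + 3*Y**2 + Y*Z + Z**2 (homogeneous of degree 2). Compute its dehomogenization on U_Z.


f(x, y) = 2*x**2 + 2*x + 3*y**2 + y + 1

On U_Z we set Z = 1. Each monomial c·X^i·Y^j·Z^k in F becomes c·x^i·y^j·1^k = c·x^i·y^j.
Substituting Z = 1: F(X, Y, 1) = 2*x**2 + 2*x + 3*y**2 + y + 1.
Note: deg(f) ≤ deg(F) = 2; strict inequality happens when F is divisible by Z (lost terms).


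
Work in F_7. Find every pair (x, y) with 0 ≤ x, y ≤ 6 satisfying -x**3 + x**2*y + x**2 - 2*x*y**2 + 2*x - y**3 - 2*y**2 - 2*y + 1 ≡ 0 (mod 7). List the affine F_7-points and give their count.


Affine F_7-points: {(1, 3), (3, 4), (3, 5), (5, 5)}; count = 4.

For each of the 49 pairs (x, y) ∈ F_7², evaluate f(x, y) mod 7. Record the zeros.
  x = 0: [0↦1, 1↦3, 2↦2, 3↦6, 4↦2, 5↦5, 6↦2]  zeros at y ∈ ∅
  x = 1: [0↦3, 1↦4, 2↦5, 3↦0, 4↦4, 5↦4, 6↦1]  zeros at y ∈ {3}
  x = 2: [0↦1, 1↦3, 2↦1, 3↦3, 4↦3, 5↦2, 6↦1]  zeros at y ∈ ∅
  x = 3: [0↦3, 1↦1, 2↦5, 3↦2, 4↦0, 5↦0, 6↦3]  zeros at y ∈ {4, 5}
  x = 4: [0↦3, 1↦6, 2↦4, 3↦5, 4↦3, 5↦6, 6↦1]  zeros at y ∈ ∅
  x = 5: [0↦2, 1↦5, 2↦6, 3↦6, 4↦6, 5↦0, 6↦3]  zeros at y ∈ {5}
  x = 6: [0↦1, 1↦6, 2↦5, 3↦6, 4↦3, 5↦4, 6↦3]  zeros at y ∈ ∅
Collecting zeros: affine points = {(1, 3), (3, 4), (3, 5), (5, 5)}.
Total count |C(F_7)_aff| = 4.


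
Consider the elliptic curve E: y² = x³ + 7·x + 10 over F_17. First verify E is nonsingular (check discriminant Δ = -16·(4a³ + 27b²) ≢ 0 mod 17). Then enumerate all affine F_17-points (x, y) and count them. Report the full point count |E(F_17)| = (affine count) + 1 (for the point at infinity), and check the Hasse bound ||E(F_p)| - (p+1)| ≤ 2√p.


Affine points = {(1, 1), (1, 16), (2, 7), (2, 10), (4, 0), (5, 0), (6, 8), (6, 9), (8, 0), (10, 3), (10, 14), (14, 8), (14, 9), (16, 6), (16, 11)}; affine count = 15; |E(F_17)| = 16.

Discriminant check: Δ ∝ 4a³ + 27b² = 4·7³ + 27·10² = 4·343 + 27·100 ≡ 9 (mod 17). Nonzero ⇒ E is nonsingular.
For each x ∈ F_17, compute rhs = x³ + 7·x + 10 mod 17, then count y ∈ F_17 with y² ≡ rhs.
  x = 0: rhs = 10, matching y values: none (0 points).
  x = 1: rhs = 1, matching y values: 1, 16 (2 points).
  x = 2: rhs = 15, matching y values: 7, 10 (2 points).
  x = 3: rhs = 7, matching y values: none (0 points).
  x = 4: rhs = 0, matching y values: 0 (1 points).
  x = 5: rhs = 0, matching y values: 0 (1 points).
  x = 6: rhs = 13, matching y values: 8, 9 (2 points).
  x = 7: rhs = 11, matching y values: none (0 points).
  x = 8: rhs = 0, matching y values: 0 (1 points).
  x = 9: rhs = 3, matching y values: none (0 points).
  x = 10: rhs = 9, matching y values: 3, 14 (2 points).
  x = 11: rhs = 7, matching y values: none (0 points).
  x = 12: rhs = 3, matching y values: none (0 points).
  x = 13: rhs = 3, matching y values: none (0 points).
  x = 14: rhs = 13, matching y values: 8, 9 (2 points).
  x = 15: rhs = 5, matching y values: none (0 points).
  x = 16: rhs = 2, matching y values: 6, 11 (2 points).
Total affine count: 15.
Full point count |E(F_17)| = 15 + 1 = 16.
Hasse bound: |16 − (17+1)| = |-2| = 2 ≤ 2√17 ≈ 8.2462 ✓.


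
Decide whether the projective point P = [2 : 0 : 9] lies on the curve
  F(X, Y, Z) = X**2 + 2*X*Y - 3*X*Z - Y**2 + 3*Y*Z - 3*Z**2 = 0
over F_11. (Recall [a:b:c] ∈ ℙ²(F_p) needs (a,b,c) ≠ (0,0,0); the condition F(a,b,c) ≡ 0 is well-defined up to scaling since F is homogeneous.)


F(2,0,9) ≡ 4 (mod 11); P is NOT on the curve.

Evaluate F(2, 0, 9) term-by-term (mod 11).
  X**2 ↦ 1·4·1·1 = 4
  2*X*Y ↦ 2·2·0·1 = 0
  -3*X*Z ↦ -3·2·1·9 = -54
  -Y**2 ↦ -1·1·0·1 = 0
  3*Y*Z ↦ 3·1·0·9 = 0
  -3*Z**2 ↦ -3·1·1·81 = -243
Sum: F(2, 0, 9) = (4) + (0) + (-54) + (0) + (0) + (-243) = -293.
Reducing mod 11: -293 ≡ 4 (mod 11).
Since F(a, b, c) ≡ 4 ≠ 0 (mod 11), P does NOT lie on the curve.
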